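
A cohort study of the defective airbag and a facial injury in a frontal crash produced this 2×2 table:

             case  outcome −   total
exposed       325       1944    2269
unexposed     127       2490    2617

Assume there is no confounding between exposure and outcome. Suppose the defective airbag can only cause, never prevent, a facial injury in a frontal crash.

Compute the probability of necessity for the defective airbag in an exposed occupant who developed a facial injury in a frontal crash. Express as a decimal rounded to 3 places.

p₁ = P(outcome | exposed) = 325/2269 = 0.14323
p₀ = P(outcome | unexposed) = 127/2617 = 0.048529
Under exogeneity and monotonicity, PN = (p₁ − p₀)/p₁.
PN = (0.14323 − 0.048529) / 0.14323 ≈ 0.6612

PN ≈ 0.661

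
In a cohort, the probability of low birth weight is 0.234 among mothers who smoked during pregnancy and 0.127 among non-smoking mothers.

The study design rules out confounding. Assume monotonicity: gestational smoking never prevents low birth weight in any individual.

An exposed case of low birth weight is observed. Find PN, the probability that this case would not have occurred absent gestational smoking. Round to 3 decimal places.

PN ≈ 0.457

Let p₁ = 0.234, p₀ = 0.127.
Under exogeneity and monotonicity, PN = (p₁ − p₀) / p₁.
PN = (0.234 − 0.127) / 0.234 = 0.107 / 0.234 ≈ 0.4573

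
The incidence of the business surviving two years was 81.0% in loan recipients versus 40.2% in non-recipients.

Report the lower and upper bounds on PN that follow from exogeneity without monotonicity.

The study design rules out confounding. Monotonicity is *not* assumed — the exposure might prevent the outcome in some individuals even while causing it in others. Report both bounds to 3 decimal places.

p₁ = 0.81, p₀ = 0.402.
Under exogeneity alone the bounds on PN are max{0,(p₁−p₀)/p₁} ≤ PN ≤ min{1,(1−p₀)/p₁}.
  lower = (p₁ − p₀)/p₁ = 0.408 / 0.81 ≈ 0.5037
  upper = min{1, (1 − p₀)/p₁} = 0.598 / 0.81 ≈ 0.7383

0.504 ≤ PN ≤ 0.738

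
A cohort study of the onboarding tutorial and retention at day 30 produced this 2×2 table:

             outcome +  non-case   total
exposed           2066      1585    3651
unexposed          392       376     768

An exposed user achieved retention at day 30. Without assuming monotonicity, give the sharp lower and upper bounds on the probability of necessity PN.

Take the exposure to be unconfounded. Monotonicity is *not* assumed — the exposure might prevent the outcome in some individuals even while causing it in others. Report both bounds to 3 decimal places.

0.098 ≤ PN ≤ 0.865

p₁ = P(outcome | exposed) = 2066/3651 = 0.56587
p₀ = P(outcome | unexposed) = 392/768 = 0.51042
Under exogeneity alone the bounds on PN are max{0,(p₁−p₀)/p₁} ≤ PN ≤ min{1,(1−p₀)/p₁}.
  lower = (p₁ − p₀)/p₁ = 0.055456 / 0.56587 ≈ 0.0980
  upper = min{1, (1 − p₀)/p₁} = 0.48958 / 0.56587 ≈ 0.8652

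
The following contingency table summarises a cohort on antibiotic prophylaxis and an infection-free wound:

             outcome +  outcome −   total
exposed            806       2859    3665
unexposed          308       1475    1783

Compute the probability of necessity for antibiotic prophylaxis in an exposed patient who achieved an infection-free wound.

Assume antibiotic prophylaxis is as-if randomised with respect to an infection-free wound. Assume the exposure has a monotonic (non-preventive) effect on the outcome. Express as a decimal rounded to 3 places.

p₁ = P(outcome | exposed) = 806/3665 = 0.21992
p₀ = P(outcome | unexposed) = 308/1783 = 0.17274
Under exogeneity and monotonicity, PN = (p₁ − p₀)/p₁.
PN = (0.21992 − 0.17274) / 0.21992 ≈ 0.2145

PN ≈ 0.215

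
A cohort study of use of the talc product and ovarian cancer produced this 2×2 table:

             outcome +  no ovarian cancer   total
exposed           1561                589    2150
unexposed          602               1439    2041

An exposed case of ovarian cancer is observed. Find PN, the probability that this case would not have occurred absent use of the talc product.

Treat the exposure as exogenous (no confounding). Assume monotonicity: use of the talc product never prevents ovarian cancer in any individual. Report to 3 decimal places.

p₁ = P(outcome | exposed) = 1561/2150 = 0.72605
p₀ = P(outcome | unexposed) = 602/2041 = 0.29495
Under exogeneity and monotonicity, PN = (p₁ − p₀)/p₁.
PN = (0.72605 − 0.29495) / 0.72605 ≈ 0.5938

PN ≈ 0.594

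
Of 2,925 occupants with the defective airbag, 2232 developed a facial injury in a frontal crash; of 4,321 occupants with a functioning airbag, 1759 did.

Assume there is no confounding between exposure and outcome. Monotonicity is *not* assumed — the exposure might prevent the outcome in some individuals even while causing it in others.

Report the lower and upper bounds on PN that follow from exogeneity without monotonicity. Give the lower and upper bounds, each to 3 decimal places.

p₁ = P(outcome | exposed) = 2232/2925 = 0.76308
p₀ = P(outcome | unexposed) = 1759/4321 = 0.40708
Under exogeneity alone the bounds on PN are max{0,(p₁−p₀)/p₁} ≤ PN ≤ min{1,(1−p₀)/p₁}.
  lower = (p₁ − p₀)/p₁ = 0.356 / 0.76308 ≈ 0.4665
  upper = min{1, (1 − p₀)/p₁} = 0.59292 / 0.76308 ≈ 0.7770

0.467 ≤ PN ≤ 0.777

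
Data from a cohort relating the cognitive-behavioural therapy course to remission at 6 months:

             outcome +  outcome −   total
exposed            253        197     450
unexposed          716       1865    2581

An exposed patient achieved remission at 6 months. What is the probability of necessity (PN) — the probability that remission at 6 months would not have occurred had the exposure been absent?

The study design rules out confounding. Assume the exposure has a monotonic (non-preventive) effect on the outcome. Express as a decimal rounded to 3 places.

p₁ = P(outcome | exposed) = 253/450 = 0.56222
p₀ = P(outcome | unexposed) = 716/2581 = 0.27741
Under exogeneity and monotonicity, PN = (p₁ − p₀)/p₁.
PN = (0.56222 − 0.27741) / 0.56222 ≈ 0.5066

PN ≈ 0.507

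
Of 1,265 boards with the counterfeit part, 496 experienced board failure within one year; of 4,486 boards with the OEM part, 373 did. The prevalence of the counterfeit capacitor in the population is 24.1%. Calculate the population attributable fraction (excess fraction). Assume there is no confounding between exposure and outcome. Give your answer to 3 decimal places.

p₁ = P(outcome | exposed) = 496/1265 = 0.39209
p₀ = P(outcome | unexposed) = 373/4486 = 0.083148
Overall risk P(Y=1) = π·p₁ + (1−π)·p₀ = 0.241×0.39209 + 0.759×0.083148 = 0.1576.
Under exogeneity, PAF = [P(Y=1) − p₀] / P(Y=1).
PAF = (0.1576 − 0.083148) / 0.1576 ≈ 0.4724

PAF ≈ 0.472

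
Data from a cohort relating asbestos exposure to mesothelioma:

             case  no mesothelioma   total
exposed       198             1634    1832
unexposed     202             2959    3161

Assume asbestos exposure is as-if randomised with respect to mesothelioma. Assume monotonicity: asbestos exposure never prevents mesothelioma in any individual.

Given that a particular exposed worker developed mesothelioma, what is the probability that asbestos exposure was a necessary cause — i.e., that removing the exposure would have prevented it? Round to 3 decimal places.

p₁ = P(outcome | exposed) = 198/1832 = 0.10808
p₀ = P(outcome | unexposed) = 202/3161 = 0.063904
Under exogeneity and monotonicity, PN = (p₁ − p₀) / p₁.
PN = (0.10808 − 0.063904) / 0.10808 = 0.044175 / 0.10808 ≈ 0.4087

PN ≈ 0.409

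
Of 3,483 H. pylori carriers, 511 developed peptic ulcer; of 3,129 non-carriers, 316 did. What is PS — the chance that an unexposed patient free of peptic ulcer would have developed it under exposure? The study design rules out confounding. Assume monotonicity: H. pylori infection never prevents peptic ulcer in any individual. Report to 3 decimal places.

PS ≈ 0.051

p₁ = P(outcome | exposed) = 511/3483 = 0.14671
p₀ = P(outcome | unexposed) = 316/3129 = 0.10099
Under exogeneity and monotonicity, PS = (p₁ − p₀) / (1 − p₀).
PS = (0.14671 − 0.10099) / (1 − 0.10099) = 0.045722 / 0.89901 ≈ 0.0509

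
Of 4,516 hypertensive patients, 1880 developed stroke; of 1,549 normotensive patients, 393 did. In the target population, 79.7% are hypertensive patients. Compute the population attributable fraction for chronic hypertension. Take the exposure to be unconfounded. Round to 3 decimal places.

p₁ = P(outcome | exposed) = 1880/4516 = 0.4163
p₀ = P(outcome | unexposed) = 393/1549 = 0.25371
Overall risk P(Y=1) = π·p₁ + (1−π)·p₀ = 0.797×0.4163 + 0.203×0.25371 = 0.38329.
Under exogeneity, PAF = [P(Y=1) − p₀] / P(Y=1).
PAF = (0.38329 − 0.25371) / 0.38329 ≈ 0.3381

PAF ≈ 0.338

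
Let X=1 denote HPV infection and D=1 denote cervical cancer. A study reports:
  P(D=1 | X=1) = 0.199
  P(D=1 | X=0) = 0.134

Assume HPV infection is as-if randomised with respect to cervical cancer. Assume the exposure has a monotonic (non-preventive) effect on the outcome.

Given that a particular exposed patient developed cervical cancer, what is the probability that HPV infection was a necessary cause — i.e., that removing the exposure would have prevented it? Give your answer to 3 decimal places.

Let p₁ = 0.199, p₀ = 0.134.
Under exogeneity and monotonicity, PN = (p₁ − p₀) / p₁.
PN = (0.199 − 0.134) / 0.199 = 0.065 / 0.199 ≈ 0.3266

PN ≈ 0.327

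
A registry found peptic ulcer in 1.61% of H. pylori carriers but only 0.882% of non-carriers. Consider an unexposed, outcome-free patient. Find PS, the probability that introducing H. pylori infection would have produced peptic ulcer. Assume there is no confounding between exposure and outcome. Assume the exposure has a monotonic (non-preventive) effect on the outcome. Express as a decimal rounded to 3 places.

p₁ = 0.0161, p₀ = 0.00882.
Under exogeneity and monotonicity, PS = (p₁ − p₀) / (1 − p₀).
PS = (0.0161 − 0.00882) / (1 − 0.00882) = 0.00728 / 0.99118 ≈ 0.0073

PS ≈ 0.007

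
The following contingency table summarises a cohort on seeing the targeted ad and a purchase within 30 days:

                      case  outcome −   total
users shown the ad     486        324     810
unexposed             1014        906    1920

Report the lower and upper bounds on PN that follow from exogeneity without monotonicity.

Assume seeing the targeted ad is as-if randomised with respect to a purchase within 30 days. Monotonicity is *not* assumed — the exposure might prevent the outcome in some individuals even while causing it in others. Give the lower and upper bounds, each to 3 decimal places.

p₁ = P(outcome | exposed) = 486/810 = 0.6
p₀ = P(outcome | unexposed) = 1014/1920 = 0.52812
Under exogeneity alone the bounds on PN are max{0,(p₁−p₀)/p₁} ≤ PN ≤ min{1,(1−p₀)/p₁}.
  lower = (p₁ − p₀)/p₁ = 0.071875 / 0.6 ≈ 0.1198
  upper = min{1, (1 − p₀)/p₁} = 0.47188 / 0.6 ≈ 0.7865

0.120 ≤ PN ≤ 0.786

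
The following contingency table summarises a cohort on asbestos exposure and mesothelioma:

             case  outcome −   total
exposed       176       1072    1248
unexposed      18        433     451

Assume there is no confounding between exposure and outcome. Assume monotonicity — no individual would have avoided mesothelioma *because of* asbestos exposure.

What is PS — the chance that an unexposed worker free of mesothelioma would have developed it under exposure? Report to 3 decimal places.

p₁ = P(outcome | exposed) = 176/1248 = 0.14103
p₀ = P(outcome | unexposed) = 18/451 = 0.039911
Under exogeneity and monotonicity, PS = (p₁ − p₀)/(1 − p₀).
PS = (0.14103 − 0.039911) / 0.96009 ≈ 0.1053

PS ≈ 0.105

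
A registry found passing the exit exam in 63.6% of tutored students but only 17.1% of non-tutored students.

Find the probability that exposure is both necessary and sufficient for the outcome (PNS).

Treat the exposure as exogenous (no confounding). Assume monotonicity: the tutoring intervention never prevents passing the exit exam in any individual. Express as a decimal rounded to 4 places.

p₁ = 0.636, p₀ = 0.171.
Under exogeneity and monotonicity, PNS = p₁ − p₀.
PNS = 0.636 − 0.171 = 0.465

PNS ≈ 0.4650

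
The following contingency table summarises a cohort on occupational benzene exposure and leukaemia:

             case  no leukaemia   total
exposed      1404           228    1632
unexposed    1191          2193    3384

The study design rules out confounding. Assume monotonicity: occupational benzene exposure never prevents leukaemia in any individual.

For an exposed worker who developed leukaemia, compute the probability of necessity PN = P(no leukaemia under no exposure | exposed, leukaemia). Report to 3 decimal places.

PN ≈ 0.591

p₁ = P(outcome | exposed) = 1404/1632 = 0.86029
p₀ = P(outcome | unexposed) = 1191/3384 = 0.35195
Under exogeneity and monotonicity, PN = (p₁ − p₀) / p₁.
PN = (0.86029 − 0.35195) / 0.86029 = 0.50834 / 0.86029 ≈ 0.5909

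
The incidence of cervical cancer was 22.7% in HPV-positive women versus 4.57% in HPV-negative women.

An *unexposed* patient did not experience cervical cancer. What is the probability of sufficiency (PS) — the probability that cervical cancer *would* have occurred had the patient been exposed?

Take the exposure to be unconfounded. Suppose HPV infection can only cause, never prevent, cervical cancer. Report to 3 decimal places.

p₁ = 0.227, p₀ = 0.0457.
Under exogeneity and monotonicity, PS = (p₁ − p₀) / (1 − p₀).
PS = (0.227 − 0.0457) / (1 − 0.0457) = 0.1813 / 0.9543 ≈ 0.1900

PS ≈ 0.190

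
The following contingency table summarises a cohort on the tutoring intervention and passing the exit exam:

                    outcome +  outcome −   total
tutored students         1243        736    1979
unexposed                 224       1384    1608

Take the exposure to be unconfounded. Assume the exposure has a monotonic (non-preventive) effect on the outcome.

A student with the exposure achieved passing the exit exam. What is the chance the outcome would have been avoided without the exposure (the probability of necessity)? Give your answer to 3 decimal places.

p₁ = P(outcome | exposed) = 1243/1979 = 0.62809
p₀ = P(outcome | unexposed) = 224/1608 = 0.1393
Under exogeneity and monotonicity, PN = (p₁ − p₀)/p₁.
PN = (0.62809 − 0.1393) / 0.62809 ≈ 0.7782

PN ≈ 0.778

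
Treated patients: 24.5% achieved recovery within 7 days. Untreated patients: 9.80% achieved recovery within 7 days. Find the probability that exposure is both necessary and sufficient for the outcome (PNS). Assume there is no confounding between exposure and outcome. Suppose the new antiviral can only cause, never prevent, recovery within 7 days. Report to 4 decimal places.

p₁ = 0.245, p₀ = 0.098.
Under exogeneity and monotonicity, PNS = p₁ − p₀.
PNS = 0.245 − 0.098 = 0.147

PNS ≈ 0.1470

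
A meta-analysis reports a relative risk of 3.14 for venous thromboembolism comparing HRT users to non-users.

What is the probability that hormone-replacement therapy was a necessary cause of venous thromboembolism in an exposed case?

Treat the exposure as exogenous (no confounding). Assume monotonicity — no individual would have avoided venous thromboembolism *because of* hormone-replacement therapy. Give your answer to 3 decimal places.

PN ≈ 0.682

Under exogeneity and monotonicity, PN = (RR − 1) / RR = 1 − 1/RR.
PN = (3.14 − 1) / 3.14 = 2.14 / 3.14 ≈ 0.6815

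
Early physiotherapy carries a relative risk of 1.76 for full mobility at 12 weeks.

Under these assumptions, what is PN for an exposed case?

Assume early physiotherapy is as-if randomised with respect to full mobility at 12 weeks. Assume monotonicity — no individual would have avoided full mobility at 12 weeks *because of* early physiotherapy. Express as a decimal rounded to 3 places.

PN ≈ 0.432

Under exogeneity and monotonicity, PN = (RR − 1) / RR = 1 − 1/RR.
PN = (1.76 − 1) / 1.76 = 0.76 / 1.76 ≈ 0.4318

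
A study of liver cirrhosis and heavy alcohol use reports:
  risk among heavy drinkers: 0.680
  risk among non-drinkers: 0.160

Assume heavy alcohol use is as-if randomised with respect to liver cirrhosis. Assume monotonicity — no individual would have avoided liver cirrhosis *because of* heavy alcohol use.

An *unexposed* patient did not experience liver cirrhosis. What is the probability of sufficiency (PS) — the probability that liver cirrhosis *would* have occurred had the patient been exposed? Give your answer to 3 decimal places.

Let p₁ = 0.68, p₀ = 0.16.
Under exogeneity and monotonicity, PS = (p₁ − p₀) / (1 − p₀).
PS = (0.68 − 0.16) / (1 − 0.16) = 0.52 / 0.84 ≈ 0.6190

PS ≈ 0.619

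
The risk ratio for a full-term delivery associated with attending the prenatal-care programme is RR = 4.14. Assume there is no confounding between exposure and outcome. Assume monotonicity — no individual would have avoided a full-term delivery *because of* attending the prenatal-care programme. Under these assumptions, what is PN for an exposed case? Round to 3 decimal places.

PN ≈ 0.758

Under exogeneity and monotonicity, PN = (RR − 1) / RR = 1 − 1/RR.
PN = (4.14 − 1) / 4.14 = 3.14 / 4.14 ≈ 0.7585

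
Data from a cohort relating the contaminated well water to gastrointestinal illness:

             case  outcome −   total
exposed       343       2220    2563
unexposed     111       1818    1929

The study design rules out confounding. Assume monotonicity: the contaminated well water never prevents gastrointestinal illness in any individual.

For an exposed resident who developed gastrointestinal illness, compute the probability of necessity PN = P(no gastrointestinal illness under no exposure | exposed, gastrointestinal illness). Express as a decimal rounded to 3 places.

PN ≈ 0.570

p₁ = P(outcome | exposed) = 343/2563 = 0.13383
p₀ = P(outcome | unexposed) = 111/1929 = 0.057543
Under exogeneity and monotonicity, PN = (p₁ − p₀)/p₁.
PN = (0.13383 − 0.057543) / 0.13383 ≈ 0.5700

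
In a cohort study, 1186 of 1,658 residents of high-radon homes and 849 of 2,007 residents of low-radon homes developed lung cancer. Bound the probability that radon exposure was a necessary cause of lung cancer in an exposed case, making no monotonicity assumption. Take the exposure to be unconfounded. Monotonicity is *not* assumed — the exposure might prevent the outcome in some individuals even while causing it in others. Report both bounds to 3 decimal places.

p₁ = P(outcome | exposed) = 1186/1658 = 0.71532
p₀ = P(outcome | unexposed) = 849/2007 = 0.42302
Under exogeneity alone the bounds on PN are max{0,(p₁−p₀)/p₁} ≤ PN ≤ min{1,(1−p₀)/p₁}.
  lower = (p₁ − p₀)/p₁ = 0.2923 / 0.71532 ≈ 0.4086
  upper = min{1, (1 − p₀)/p₁} = 0.57698 / 0.71532 ≈ 0.8066

0.409 ≤ PN ≤ 0.807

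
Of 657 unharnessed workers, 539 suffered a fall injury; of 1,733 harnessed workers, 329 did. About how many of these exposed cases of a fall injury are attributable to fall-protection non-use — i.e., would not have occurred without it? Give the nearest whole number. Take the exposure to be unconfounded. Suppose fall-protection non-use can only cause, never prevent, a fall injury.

about 414 cases

p₁ = P(outcome | exposed) = 539/657 = 0.8204
p₀ = P(outcome | unexposed) = 329/1733 = 0.18984
PN = (p₁ − p₀)/p₁ = (0.8204 − 0.18984) / 0.8204 ≈ 0.76859.
Attributable cases ≈ PN × (exposed cases) = 0.76859 × 539 ≈ 414.27.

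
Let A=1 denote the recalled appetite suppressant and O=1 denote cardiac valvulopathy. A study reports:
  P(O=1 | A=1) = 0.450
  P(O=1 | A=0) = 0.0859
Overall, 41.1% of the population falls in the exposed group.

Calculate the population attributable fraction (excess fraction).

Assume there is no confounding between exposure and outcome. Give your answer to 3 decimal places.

PAF ≈ 0.635

Let p₁ = 0.45, p₀ = 0.0859.
Overall risk P(Y=1) = π·p₁ + (1−π)·p₀ = 0.411×0.45 + 0.589×0.0859 = 0.23555.
Under exogeneity, PAF = [P(Y=1) − p₀] / P(Y=1).
PAF = (0.23555 − 0.0859) / 0.23555 ≈ 0.6353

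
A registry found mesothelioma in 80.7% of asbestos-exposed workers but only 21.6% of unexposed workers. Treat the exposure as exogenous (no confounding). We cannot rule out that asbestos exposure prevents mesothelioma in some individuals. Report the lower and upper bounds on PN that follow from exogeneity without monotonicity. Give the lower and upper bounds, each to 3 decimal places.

0.732 ≤ PN ≤ 0.971

p₁ = 0.807, p₀ = 0.216.
Under exogeneity alone the bounds on PN are max{0,(p₁−p₀)/p₁} ≤ PN ≤ min{1,(1−p₀)/p₁}.
  lower = (p₁ − p₀)/p₁ = 0.591 / 0.807 ≈ 0.7323
  upper = min{1, (1 − p₀)/p₁} = 0.784 / 0.807 ≈ 0.9715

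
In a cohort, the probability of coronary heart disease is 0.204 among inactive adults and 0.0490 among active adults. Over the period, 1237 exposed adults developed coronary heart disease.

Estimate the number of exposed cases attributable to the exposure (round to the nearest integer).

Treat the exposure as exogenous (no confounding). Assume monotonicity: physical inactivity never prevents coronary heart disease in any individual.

Let p₁ = 0.204, p₀ = 0.049.
PN = (p₁ − p₀)/p₁ = (0.204 − 0.049) / 0.204 ≈ 0.75980.
Attributable cases ≈ PN × (exposed cases) = 0.75980 × 1237 ≈ 939.88.

about 940 cases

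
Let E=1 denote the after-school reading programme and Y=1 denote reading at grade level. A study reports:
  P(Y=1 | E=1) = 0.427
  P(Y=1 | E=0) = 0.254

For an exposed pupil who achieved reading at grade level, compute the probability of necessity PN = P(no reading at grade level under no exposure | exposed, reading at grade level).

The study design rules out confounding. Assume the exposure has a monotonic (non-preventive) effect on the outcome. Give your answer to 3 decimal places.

PN ≈ 0.405

Let p₁ = 0.427, p₀ = 0.254.
Under exogeneity and monotonicity, PN = (p₁ − p₀) / p₁.
PN = (0.427 − 0.254) / 0.427 = 0.173 / 0.427 ≈ 0.4052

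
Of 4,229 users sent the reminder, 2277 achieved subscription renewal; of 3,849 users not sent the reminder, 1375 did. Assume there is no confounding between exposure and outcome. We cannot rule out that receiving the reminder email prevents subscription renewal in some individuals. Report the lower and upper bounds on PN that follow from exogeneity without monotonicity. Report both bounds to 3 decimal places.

p₁ = P(outcome | exposed) = 2277/4229 = 0.53843
p₀ = P(outcome | unexposed) = 1375/3849 = 0.35724
Under exogeneity alone the bounds on PN are max{0,(p₁−p₀)/p₁} ≤ PN ≤ min{1,(1−p₀)/p₁}.
  lower = (p₁ − p₀)/p₁ = 0.18119 / 0.53843 ≈ 0.3365
  upper = min{1, (1 − p₀)/p₁} = 0.64276 / 0.53843 ≈ 1.1938 → capped at 1

0.337 ≤ PN ≤ 1.000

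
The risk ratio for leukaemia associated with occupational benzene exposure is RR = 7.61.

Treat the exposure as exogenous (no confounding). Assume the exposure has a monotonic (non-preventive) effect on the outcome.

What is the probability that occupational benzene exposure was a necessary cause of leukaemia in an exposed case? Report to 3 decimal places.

Under exogeneity and monotonicity, PN = (RR − 1) / RR = 1 − 1/RR.
PN = (7.61 − 1) / 7.61 = 6.61 / 7.61 ≈ 0.8686

PN ≈ 0.869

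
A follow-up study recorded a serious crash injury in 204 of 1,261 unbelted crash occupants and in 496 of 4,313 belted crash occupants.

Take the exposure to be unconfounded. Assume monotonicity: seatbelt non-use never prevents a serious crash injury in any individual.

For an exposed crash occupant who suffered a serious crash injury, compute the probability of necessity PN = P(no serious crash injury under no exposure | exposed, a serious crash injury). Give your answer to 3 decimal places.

PN ≈ 0.289

p₁ = P(outcome | exposed) = 204/1261 = 0.16178
p₀ = P(outcome | unexposed) = 496/4313 = 0.115
Under exogeneity and monotonicity, PN = (p₁ − p₀) / p₁.
PN = (0.16178 − 0.115) / 0.16178 = 0.046775 / 0.16178 ≈ 0.2891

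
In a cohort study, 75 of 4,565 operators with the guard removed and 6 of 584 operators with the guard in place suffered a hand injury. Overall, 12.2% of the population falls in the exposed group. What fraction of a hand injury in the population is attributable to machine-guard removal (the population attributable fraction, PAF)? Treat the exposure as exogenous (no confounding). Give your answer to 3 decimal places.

PAF ≈ 0.068

p₁ = P(outcome | exposed) = 75/4565 = 0.016429
p₀ = P(outcome | unexposed) = 6/584 = 0.010274
Overall risk P(Y=1) = π·p₁ + (1−π)·p₀ = 0.122×0.016429 + 0.878×0.010274 = 0.011025.
Under exogeneity, PAF = [P(Y=1) − p₀] / P(Y=1).
PAF = (0.011025 − 0.010274) / 0.011025 ≈ 0.0681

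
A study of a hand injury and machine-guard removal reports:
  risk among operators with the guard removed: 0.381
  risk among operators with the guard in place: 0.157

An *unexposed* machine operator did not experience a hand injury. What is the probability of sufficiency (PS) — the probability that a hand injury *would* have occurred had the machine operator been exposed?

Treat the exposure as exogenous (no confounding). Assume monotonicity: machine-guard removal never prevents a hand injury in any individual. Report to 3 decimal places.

Let p₁ = 0.381, p₀ = 0.157.
Under exogeneity and monotonicity, PS = (p₁ − p₀) / (1 − p₀).
PS = (0.381 − 0.157) / (1 − 0.157) = 0.224 / 0.843 ≈ 0.2657

PS ≈ 0.266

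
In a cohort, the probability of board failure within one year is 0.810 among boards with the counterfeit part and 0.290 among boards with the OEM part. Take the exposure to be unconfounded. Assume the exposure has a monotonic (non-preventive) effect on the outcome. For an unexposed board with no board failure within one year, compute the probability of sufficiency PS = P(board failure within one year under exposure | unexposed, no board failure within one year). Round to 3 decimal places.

PS ≈ 0.732

Let p₁ = 0.81, p₀ = 0.29.
Under exogeneity and monotonicity, PS = (p₁ − p₀) / (1 − p₀).
PS = (0.81 − 0.29) / (1 − 0.29) = 0.52 / 0.71 ≈ 0.7324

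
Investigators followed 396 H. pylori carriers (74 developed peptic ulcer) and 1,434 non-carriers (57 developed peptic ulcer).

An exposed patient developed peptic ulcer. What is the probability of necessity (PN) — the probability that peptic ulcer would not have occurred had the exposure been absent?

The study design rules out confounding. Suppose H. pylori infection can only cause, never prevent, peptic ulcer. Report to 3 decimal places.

p₁ = P(outcome | exposed) = 74/396 = 0.18687
p₀ = P(outcome | unexposed) = 57/1434 = 0.039749
Under exogeneity and monotonicity, PN = (p₁ − p₀) / p₁.
PN = (0.18687 − 0.039749) / 0.18687 = 0.14712 / 0.18687 ≈ 0.7873

PN ≈ 0.787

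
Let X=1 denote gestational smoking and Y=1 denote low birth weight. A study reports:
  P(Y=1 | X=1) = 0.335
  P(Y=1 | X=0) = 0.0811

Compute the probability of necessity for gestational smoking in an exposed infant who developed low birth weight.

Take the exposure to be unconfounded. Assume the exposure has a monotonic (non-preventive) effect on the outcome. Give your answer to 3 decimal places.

PN ≈ 0.758

Let p₁ = 0.335, p₀ = 0.0811.
Under exogeneity and monotonicity, PN = (p₁ − p₀) / p₁.
PN = (0.335 − 0.0811) / 0.335 = 0.2539 / 0.335 ≈ 0.7579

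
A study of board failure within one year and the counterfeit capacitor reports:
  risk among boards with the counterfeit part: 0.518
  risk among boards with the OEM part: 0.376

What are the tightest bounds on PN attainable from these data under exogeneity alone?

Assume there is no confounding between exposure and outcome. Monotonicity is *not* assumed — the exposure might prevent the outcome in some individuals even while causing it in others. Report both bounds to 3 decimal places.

0.274 ≤ PN ≤ 1.000

Let p₁ = 0.518, p₀ = 0.376.
Under exogeneity alone the bounds on PN are max{0,(p₁−p₀)/p₁} ≤ PN ≤ min{1,(1−p₀)/p₁}.
  lower = (p₁ − p₀)/p₁ = 0.142 / 0.518 ≈ 0.2741
  upper = min{1, (1 − p₀)/p₁} = 0.624 / 0.518 ≈ 1.2046 → capped at 1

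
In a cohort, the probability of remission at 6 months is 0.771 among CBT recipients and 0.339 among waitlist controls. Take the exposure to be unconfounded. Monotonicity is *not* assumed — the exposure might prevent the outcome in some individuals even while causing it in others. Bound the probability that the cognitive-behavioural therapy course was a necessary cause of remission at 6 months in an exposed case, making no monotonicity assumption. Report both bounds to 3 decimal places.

Let p₁ = 0.771, p₀ = 0.339.
Under exogeneity alone the bounds on PN are max{0,(p₁−p₀)/p₁} ≤ PN ≤ min{1,(1−p₀)/p₁}.
  lower = (p₁ − p₀)/p₁ = 0.432 / 0.771 ≈ 0.5603
  upper = min{1, (1 − p₀)/p₁} = 0.661 / 0.771 ≈ 0.8573

0.560 ≤ PN ≤ 0.857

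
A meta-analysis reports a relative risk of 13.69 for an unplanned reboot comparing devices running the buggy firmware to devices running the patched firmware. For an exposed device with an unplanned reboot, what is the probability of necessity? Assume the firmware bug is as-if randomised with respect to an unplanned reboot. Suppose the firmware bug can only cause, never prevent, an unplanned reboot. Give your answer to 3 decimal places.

PN ≈ 0.927

Under exogeneity and monotonicity, PN = (RR − 1) / RR = 1 − 1/RR.
PN = (13.69 − 1) / 13.69 = 12.69 / 13.69 ≈ 0.9270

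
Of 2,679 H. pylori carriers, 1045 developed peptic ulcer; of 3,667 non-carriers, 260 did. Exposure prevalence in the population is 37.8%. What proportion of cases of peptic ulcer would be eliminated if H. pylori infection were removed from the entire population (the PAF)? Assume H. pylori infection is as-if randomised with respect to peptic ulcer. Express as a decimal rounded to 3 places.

p₁ = P(outcome | exposed) = 1045/2679 = 0.39007
p₀ = P(outcome | unexposed) = 260/3667 = 0.070903
Overall risk P(Y=1) = π·p₁ + (1−π)·p₀ = 0.378×0.39007 + 0.622×0.070903 = 0.19155.
Under exogeneity, PAF = [P(Y=1) − p₀] / P(Y=1).
PAF = (0.19155 − 0.070903) / 0.19155 ≈ 0.6298

PAF ≈ 0.630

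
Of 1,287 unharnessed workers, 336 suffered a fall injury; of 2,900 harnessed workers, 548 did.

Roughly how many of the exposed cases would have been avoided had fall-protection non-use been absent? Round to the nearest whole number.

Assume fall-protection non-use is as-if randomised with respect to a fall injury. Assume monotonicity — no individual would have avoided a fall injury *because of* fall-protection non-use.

p₁ = P(outcome | exposed) = 336/1287 = 0.26107
p₀ = P(outcome | unexposed) = 548/2900 = 0.18897
PN = (p₁ − p₀)/p₁ = (0.26107 − 0.18897) / 0.26107 ≈ 0.27619.
Attributable cases ≈ PN × (exposed cases) = 0.27619 × 336 ≈ 92.80.

about 93 cases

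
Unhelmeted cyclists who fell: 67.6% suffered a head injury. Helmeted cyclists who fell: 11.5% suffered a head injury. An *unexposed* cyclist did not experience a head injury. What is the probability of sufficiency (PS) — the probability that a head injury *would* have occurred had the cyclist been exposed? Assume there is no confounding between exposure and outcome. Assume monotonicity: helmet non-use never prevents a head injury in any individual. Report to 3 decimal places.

PS ≈ 0.634

p₁ = 0.676, p₀ = 0.115.
Under exogeneity and monotonicity, PS = (p₁ − p₀) / (1 − p₀).
PS = (0.676 − 0.115) / (1 − 0.115) = 0.561 / 0.885 ≈ 0.6339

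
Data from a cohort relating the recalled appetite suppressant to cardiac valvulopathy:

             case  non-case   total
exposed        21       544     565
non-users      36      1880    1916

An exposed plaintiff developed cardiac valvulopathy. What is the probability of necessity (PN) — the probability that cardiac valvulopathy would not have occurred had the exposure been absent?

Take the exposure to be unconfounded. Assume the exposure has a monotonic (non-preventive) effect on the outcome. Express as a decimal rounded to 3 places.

p₁ = P(outcome | exposed) = 21/565 = 0.037168
p₀ = P(outcome | unexposed) = 36/1916 = 0.018789
Under exogeneity and monotonicity, PN = (p₁ − p₀) / p₁.
PN = (0.037168 − 0.018789) / 0.037168 = 0.018379 / 0.037168 ≈ 0.4945

PN ≈ 0.494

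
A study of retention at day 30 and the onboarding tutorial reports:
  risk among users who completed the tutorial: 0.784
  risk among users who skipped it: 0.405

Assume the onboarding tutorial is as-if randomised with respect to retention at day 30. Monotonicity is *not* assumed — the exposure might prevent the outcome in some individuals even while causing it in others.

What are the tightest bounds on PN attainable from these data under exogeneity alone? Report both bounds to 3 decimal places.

0.483 ≤ PN ≤ 0.759

Let p₁ = 0.784, p₀ = 0.405.
Under exogeneity alone the bounds on PN are max{0,(p₁−p₀)/p₁} ≤ PN ≤ min{1,(1−p₀)/p₁}.
  lower = (p₁ − p₀)/p₁ = 0.379 / 0.784 ≈ 0.4834
  upper = min{1, (1 − p₀)/p₁} = 0.595 / 0.784 ≈ 0.7589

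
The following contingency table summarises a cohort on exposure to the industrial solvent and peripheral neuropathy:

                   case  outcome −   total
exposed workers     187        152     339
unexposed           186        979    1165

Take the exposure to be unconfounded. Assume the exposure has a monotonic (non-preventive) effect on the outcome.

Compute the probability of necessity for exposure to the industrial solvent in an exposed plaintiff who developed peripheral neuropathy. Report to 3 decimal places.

p₁ = P(outcome | exposed) = 187/339 = 0.55162
p₀ = P(outcome | unexposed) = 186/1165 = 0.15966
Under exogeneity and monotonicity, PN = (p₁ − p₀)/p₁.
PN = (0.55162 − 0.15966) / 0.55162 ≈ 0.7106

PN ≈ 0.711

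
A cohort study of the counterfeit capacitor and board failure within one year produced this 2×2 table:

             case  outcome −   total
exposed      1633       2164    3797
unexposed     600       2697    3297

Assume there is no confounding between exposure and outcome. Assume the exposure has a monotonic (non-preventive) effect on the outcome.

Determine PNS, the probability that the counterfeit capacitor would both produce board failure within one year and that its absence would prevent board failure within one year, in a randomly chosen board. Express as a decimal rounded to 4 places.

p₁ = P(outcome | exposed) = 1633/3797 = 0.43008
p₀ = P(outcome | unexposed) = 600/3297 = 0.18198
Under exogeneity and monotonicity, PNS = p₁ − p₀.
PNS = 0.43008 − 0.18198 = 0.24809

PNS ≈ 0.2481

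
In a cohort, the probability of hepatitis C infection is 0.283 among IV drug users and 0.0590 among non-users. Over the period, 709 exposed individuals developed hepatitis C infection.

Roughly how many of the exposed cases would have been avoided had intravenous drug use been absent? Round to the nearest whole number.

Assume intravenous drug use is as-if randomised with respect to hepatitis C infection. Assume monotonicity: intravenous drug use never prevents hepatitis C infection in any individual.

about 561 cases

Let p₁ = 0.283, p₀ = 0.059.
PN = (p₁ − p₀)/p₁ = (0.283 − 0.059) / 0.283 ≈ 0.79152.
Attributable cases ≈ PN × (exposed cases) = 0.79152 × 709 ≈ 561.19.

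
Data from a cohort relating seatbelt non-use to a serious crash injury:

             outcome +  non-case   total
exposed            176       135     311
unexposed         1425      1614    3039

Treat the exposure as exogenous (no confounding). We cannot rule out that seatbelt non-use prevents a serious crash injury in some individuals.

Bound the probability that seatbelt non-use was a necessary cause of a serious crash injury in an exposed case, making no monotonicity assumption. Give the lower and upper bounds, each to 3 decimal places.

p₁ = P(outcome | exposed) = 176/311 = 0.56592
p₀ = P(outcome | unexposed) = 1425/3039 = 0.4689
Under exogeneity alone the bounds on PN are max{0,(p₁−p₀)/p₁} ≤ PN ≤ min{1,(1−p₀)/p₁}.
  lower = (p₁ − p₀)/p₁ = 0.097012 / 0.56592 ≈ 0.1714
  upper = min{1, (1 − p₀)/p₁} = 0.5311 / 0.56592 ≈ 0.9385

0.171 ≤ PN ≤ 0.938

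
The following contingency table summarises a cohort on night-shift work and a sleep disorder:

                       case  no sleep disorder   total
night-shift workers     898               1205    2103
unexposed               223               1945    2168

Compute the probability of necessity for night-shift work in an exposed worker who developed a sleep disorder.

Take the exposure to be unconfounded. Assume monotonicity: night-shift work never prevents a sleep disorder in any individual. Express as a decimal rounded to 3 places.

PN ≈ 0.759

p₁ = P(outcome | exposed) = 898/2103 = 0.42701
p₀ = P(outcome | unexposed) = 223/2168 = 0.10286
Under exogeneity and monotonicity, PN = (p₁ − p₀)/p₁.
PN = (0.42701 − 0.10286) / 0.42701 ≈ 0.7591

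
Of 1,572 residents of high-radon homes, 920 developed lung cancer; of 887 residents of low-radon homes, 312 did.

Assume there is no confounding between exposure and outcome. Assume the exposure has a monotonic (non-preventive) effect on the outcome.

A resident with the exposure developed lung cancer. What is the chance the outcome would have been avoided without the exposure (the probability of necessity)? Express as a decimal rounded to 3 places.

p₁ = P(outcome | exposed) = 920/1572 = 0.58524
p₀ = P(outcome | unexposed) = 312/887 = 0.35175
Under exogeneity and monotonicity, PN = (p₁ − p₀) / p₁.
PN = (0.58524 − 0.35175) / 0.58524 = 0.23349 / 0.58524 ≈ 0.3990

PN ≈ 0.399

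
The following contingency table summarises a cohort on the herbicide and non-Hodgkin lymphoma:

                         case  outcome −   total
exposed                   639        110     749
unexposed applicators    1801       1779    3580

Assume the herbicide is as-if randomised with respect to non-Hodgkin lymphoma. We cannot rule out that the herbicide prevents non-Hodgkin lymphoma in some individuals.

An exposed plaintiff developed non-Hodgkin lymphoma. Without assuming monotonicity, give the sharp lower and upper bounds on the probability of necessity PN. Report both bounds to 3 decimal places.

0.410 ≤ PN ≤ 0.582

p₁ = P(outcome | exposed) = 639/749 = 0.85314
p₀ = P(outcome | unexposed) = 1801/3580 = 0.50307
Under exogeneity alone the bounds on PN are max{0,(p₁−p₀)/p₁} ≤ PN ≤ min{1,(1−p₀)/p₁}.
  lower = (p₁ − p₀)/p₁ = 0.35006 / 0.85314 ≈ 0.4103
  upper = min{1, (1 − p₀)/p₁} = 0.49693 / 0.85314 ≈ 0.5825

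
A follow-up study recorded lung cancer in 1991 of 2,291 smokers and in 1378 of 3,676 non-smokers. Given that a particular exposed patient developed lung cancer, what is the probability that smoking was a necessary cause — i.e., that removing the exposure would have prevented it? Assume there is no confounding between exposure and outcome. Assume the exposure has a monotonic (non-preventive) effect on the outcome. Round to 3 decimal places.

PN ≈ 0.569

p₁ = P(outcome | exposed) = 1991/2291 = 0.86905
p₀ = P(outcome | unexposed) = 1378/3676 = 0.37486
Under exogeneity and monotonicity, PN = (p₁ − p₀) / p₁.
PN = (0.86905 − 0.37486) / 0.86905 = 0.49419 / 0.86905 ≈ 0.5687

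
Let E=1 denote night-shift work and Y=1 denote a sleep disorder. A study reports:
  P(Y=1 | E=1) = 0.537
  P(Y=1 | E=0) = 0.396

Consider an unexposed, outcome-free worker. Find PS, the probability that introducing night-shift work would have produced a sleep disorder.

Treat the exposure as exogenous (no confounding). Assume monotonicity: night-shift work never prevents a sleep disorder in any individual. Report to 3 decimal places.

Let p₁ = 0.537, p₀ = 0.396.
Under exogeneity and monotonicity, PS = (p₁ − p₀) / (1 − p₀).
PS = (0.537 − 0.396) / (1 − 0.396) = 0.141 / 0.604 ≈ 0.2334

PS ≈ 0.233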